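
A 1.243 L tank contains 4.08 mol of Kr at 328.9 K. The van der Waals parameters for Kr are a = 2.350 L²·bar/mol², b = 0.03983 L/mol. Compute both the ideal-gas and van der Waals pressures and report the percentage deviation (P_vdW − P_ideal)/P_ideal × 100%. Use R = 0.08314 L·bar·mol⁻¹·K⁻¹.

Ideal: P_ideal = nRT/V = (4.08)(0.08314)(328.9)/1.243 = 89.7559 bar
vdW: P = nRT/(V − nb) − a n²/V² = 111.567/1.08049 − 39.1190/1.54505 = 103.256 − 25.3189 = 77.937 bar
% deviation = (77.937 − 89.7559)/89.7559 × 100% = -13.17%

-13.17 %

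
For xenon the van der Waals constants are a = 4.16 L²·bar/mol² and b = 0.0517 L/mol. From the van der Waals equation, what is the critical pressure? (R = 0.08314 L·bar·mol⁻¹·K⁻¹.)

For a van der Waals gas, P_c = a/(27b²).
P_c = 4.16/(27×(0.0517)²) = 4.16/0.072168 = 57.64 bar

P_c ≈ 57.64 bar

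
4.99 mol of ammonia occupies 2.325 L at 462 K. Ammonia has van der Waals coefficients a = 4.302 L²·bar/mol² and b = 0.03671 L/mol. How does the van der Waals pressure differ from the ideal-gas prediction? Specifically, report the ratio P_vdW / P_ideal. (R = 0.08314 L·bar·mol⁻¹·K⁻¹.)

Ideal: P_ideal = nRT/V = (4.99)(0.08314)(462)/2.325 = 82.4384 bar
vdW: P = nRT/(V − nb) − a n²/V² = 191.669/2.14182 − 107.120/5.40563 = 89.4888 − 19.8164 = 69.6724 bar
Ratio = 69.6724/82.4384 = 0.8451

P_vdW / P_ideal ≈ 0.8451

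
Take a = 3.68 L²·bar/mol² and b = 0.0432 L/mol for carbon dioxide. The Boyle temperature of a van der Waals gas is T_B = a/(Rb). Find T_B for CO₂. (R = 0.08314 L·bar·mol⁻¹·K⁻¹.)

For a van der Waals gas the second virial coefficient B₂ = b − a/(RT) vanishes at T_B = a/(Rb).
T_B = 3.68/(0.08314×0.0432) = 3.68/0.0035916 = 1025 K

T_B ≈ 1025 K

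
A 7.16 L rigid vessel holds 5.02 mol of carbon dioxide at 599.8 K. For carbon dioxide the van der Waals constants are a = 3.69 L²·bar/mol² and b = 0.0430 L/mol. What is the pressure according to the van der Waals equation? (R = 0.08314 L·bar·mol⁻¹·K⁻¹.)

P = nRT/(V − nb) − a n²/V²
nRT/(V − nb) = (5.02)(0.08314)(599.8)/(7.16 − 5.02×0.0430) = 250.33/6.9441 = 36.049 bar
a n²/V² = (3.69)(5.02)²/(7.16)² = 1.8139 bar
P = 36.049 − 1.8139 = 34.24 bar

P ≈ 34.24 bar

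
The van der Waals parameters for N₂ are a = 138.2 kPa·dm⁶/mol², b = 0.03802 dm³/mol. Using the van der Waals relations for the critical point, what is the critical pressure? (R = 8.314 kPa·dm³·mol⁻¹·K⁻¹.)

For a van der Waals gas, P_c = a/(27b²).
P_c = 138.2/(27×(0.03802)²) = 138.2/0.039029 = 3541 kPa

P_c ≈ 3541 kPa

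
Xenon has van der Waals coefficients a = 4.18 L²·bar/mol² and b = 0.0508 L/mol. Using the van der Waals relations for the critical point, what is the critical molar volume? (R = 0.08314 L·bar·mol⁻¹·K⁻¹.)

V_m,c ≈ 0.1524 L/mol

For a van der Waals gas, V_m,c = 3b.
V_m,c = 3×0.0508 = 0.1524 L/mol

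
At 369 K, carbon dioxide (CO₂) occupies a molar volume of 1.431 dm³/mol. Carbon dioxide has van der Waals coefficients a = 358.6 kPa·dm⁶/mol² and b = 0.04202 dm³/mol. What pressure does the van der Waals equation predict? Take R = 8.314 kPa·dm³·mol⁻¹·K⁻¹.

P ≈ 2034 kPa

P = RT/(V_m − b) − a/V_m²
RT/(V_m − b) = (8.314)(369)/(1.431 − 0.04202) = 3067.9/1.3890 = 2208.7 kPa
a/V_m² = 358.6/(1.431)² = 175.12 kPa
P = 2208.7 − 175.12 = 2034 kPa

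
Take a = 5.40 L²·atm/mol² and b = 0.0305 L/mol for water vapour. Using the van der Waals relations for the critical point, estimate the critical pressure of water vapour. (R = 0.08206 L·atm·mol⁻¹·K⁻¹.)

For a van der Waals gas, P_c = a/(27b²).
P_c = 5.40/(27×(0.0305)²) = 5.40/0.025117 = 215.0 atm

P_c ≈ 215.0 atm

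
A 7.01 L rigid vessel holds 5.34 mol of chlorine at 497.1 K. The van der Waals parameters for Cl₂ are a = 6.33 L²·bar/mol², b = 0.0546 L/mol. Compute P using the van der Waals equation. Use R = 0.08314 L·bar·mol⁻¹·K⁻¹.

P = nRT/(V − nb) − a n²/V²
nRT/(V − nb) = (5.34)(0.08314)(497.1)/(7.01 − 5.34×0.0546) = 220.70/6.7184 = 32.850 bar
a n²/V² = (6.33)(5.34)²/(7.01)² = 3.6732 bar
P = 32.850 − 3.6732 = 29.18 bar

P ≈ 29.18 bar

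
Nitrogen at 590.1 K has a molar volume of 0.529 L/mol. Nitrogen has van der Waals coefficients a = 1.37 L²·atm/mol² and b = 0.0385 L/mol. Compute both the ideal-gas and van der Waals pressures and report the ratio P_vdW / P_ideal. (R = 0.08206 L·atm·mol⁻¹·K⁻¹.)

P_vdW / P_ideal ≈ 1.025

Ideal: P_ideal = RT/V_m = (0.08206)(590.1)/0.529 = 91.5380 atm
vdW: P = RT/(V_m − b) − a/V_m² = 48.4236/0.490500 − 1.37/0.279841 = 98.7229 − 4.89564 = 93.8273 atm
Ratio = 93.8273/91.5380 = 1.025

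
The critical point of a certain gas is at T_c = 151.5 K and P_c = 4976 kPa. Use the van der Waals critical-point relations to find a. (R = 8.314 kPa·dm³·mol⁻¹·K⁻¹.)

a ≈ 134.5 kPa·dm⁶/mol²

From T_c = 8a/(27Rb) and P_c = a/(27b²): a = 27 R² T_c²/(64 P_c).
a = 27×(8.314)²×(151.5)²/(64×4976) = 42836016/318464 = 134.5 kPa·dm⁶/mol²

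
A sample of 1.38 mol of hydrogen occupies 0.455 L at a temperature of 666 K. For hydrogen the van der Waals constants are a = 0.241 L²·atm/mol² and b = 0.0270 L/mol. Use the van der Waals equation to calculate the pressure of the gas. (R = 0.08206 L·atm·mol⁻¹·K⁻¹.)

P = nRT/(V − nb) − a n²/V²
nRT/(V − nb) = (1.38)(0.08206)(666)/(0.455 − 1.38×0.0270) = 75.420/0.41774 = 180.54 atm
a n²/V² = (0.241)(1.38)²/(0.455)² = 2.2169 atm
P = 180.54 − 2.2169 = 178.3 atm

P ≈ 178.3 atm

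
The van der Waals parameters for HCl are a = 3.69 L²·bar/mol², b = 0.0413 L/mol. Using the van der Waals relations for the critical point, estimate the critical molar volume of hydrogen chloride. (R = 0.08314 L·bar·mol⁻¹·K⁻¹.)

V_m,c ≈ 0.1239 L/mol

For a van der Waals gas, V_m,c = 3b.
V_m,c = 3×0.0413 = 0.1239 L/mol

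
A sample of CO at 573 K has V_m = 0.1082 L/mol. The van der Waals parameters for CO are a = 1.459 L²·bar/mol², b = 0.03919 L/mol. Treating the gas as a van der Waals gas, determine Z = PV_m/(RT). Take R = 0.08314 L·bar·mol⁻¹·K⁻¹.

P = RT/(V_m − b) − a/V_m² = (0.08314)(573)/(0.1082 − 0.03919) − 1.459/(0.1082)²
  = 47.639/0.069010 − 124.62 = 690.32 − 124.62 = 565.70 bar
Z = PV_m/(RT) = (565.70)(0.1082)/((0.08314)(573)) = 61.209/47.639 = 1.285

Z ≈ 1.285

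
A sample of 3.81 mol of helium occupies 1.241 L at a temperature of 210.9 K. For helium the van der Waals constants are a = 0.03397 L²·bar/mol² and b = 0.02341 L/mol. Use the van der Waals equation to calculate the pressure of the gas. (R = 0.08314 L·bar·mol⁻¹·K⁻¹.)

P = nRT/(V − nb) − a n²/V²
nRT/(V − nb) = (3.81)(0.08314)(210.9)/(1.241 − 3.81×0.02341) = 66.805/1.1518 = 58.001 bar
a n²/V² = (0.03397)(3.81)²/(1.241)² = 0.32019 bar
P = 58.001 − 0.32019 = 57.68 bar

P ≈ 57.68 bar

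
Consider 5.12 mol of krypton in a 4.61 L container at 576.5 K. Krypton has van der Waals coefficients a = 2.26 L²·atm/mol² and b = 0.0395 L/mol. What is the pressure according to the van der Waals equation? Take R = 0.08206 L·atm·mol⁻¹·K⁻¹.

P ≈ 52.16 atm

P = nRT/(V − nb) − a n²/V²
nRT/(V − nb) = (5.12)(0.08206)(576.5)/(4.61 − 5.12×0.0395) = 242.21/4.4078 = 54.950 atm
a n²/V² = (2.26)(5.12)²/(4.61)² = 2.7877 atm
P = 54.950 − 2.7877 = 52.16 atm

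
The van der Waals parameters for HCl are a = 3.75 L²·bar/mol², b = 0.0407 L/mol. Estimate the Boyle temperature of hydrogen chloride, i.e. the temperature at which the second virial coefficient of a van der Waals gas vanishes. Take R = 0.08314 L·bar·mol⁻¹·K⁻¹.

For a van der Waals gas the second virial coefficient B₂ = b − a/(RT) vanishes at T_B = a/(Rb).
T_B = 3.75/(0.08314×0.0407) = 3.75/0.0033838 = 1108 K

T_B ≈ 1108 K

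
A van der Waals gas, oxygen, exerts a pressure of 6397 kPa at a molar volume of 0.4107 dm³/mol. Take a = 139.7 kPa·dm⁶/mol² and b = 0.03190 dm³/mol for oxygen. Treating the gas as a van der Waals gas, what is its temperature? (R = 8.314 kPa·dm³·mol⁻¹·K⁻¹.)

T ≈ 329.2 K

T = (P + a/V_m²)(V_m − b)/R
P + a/V_m² = 6397 + 139.7/(0.4107)² = 7225.2 kPa
V_m − b = 0.4107 − 0.03190 = 0.37880 dm³/mol
T = (7225.2)(0.37880)/8.314 = 329.2 K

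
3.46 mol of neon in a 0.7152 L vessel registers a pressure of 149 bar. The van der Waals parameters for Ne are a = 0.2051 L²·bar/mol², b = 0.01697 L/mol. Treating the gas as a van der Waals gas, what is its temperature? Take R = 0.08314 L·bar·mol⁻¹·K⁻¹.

T = (P + a n²/V²)(V − nb)/(nR)
P + a n²/V² = 149 + (0.2051)(3.46)²/(0.7152)² = 153.80 bar
V − nb = 0.7152 − (3.46)(0.01697) = 0.65648 L
T = (153.80)(0.65648)/((3.46)(0.08314)) = 351.0 K

T ≈ 351.0 K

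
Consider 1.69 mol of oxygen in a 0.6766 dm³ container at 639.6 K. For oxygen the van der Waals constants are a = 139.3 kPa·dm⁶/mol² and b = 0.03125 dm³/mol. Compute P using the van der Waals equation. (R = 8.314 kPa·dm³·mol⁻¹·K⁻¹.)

P ≈ 13538 kPa

P = nRT/(V − nb) − a n²/V²
nRT/(V − nb) = (1.69)(8.314)(639.6)/(0.6766 − 1.69×0.03125) = 8986.8/0.62379 = 14407 kPa
a n²/V² = (139.3)(1.69)²/(0.6766)² = 869.08 kPa
P = 14407 − 869.08 = 13538 kPa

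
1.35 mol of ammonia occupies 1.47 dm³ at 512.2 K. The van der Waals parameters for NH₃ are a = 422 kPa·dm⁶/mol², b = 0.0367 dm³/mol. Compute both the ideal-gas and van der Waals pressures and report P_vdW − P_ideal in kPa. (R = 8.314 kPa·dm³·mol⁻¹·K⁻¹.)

ΔP ≈ -219.5 kPa

Ideal: P_ideal = nRT/V = (1.35)(8.314)(512.2)/1.47 = 3910.80 kPa
vdW: P = nRT/(V − nb) − a n²/V² = 5748.88/1.42046 − 769.095/2.16090 = 4047.20 − 355.914 = 3691.29 kPa
ΔP = 3691.29 − 3910.80 = -219.5 kPa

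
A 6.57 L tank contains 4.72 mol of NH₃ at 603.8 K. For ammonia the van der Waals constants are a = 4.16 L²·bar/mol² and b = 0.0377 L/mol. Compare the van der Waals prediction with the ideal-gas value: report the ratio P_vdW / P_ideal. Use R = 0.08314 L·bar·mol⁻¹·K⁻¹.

Ideal: P_ideal = nRT/V = (4.72)(0.08314)(603.8)/6.57 = 36.0645 bar
vdW: P = nRT/(V − nb) − a n²/V² = 236.944/6.39206 − 92.6781/43.1649 = 37.0685 − 2.14707 = 34.9214 bar
Ratio = 34.9214/36.0645 = 0.9683

P_vdW / P_ideal ≈ 0.9683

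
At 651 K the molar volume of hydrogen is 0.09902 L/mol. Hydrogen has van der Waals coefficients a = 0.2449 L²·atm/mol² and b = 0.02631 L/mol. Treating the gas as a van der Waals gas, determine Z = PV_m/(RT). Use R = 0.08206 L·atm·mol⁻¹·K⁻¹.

P = RT/(V_m − b) − a/V_m² = (0.08206)(651)/(0.09902 − 0.02631) − 0.2449/(0.09902)²
  = 53.421/0.072710 − 24.977 = 734.71 − 24.977 = 709.73 atm
Z = PV_m/(RT) = (709.73)(0.09902)/((0.08206)(651)) = 70.277/53.421 = 1.316

Z ≈ 1.316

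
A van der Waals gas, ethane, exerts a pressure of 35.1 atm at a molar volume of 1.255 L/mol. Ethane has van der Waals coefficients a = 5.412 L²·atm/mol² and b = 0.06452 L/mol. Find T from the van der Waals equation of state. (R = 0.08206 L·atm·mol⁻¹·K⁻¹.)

T = (P + a/V_m²)(V_m − b)/R
P + a/V_m² = 35.1 + 5.412/(1.255)² = 38.536 atm
V_m − b = 1.255 − 0.06452 = 1.1905 L/mol
T = (38.536)(1.1905)/0.08206 = 559.1 K

T ≈ 559.1 K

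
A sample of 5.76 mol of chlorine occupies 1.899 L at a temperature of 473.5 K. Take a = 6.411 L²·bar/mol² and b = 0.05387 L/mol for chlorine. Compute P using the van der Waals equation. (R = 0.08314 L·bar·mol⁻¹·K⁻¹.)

P ≈ 83.75 bar

P = nRT/(V − nb) − a n²/V²
nRT/(V − nb) = (5.76)(0.08314)(473.5)/(1.899 − 5.76×0.05387) = 226.75/1.5887 = 142.73 bar
a n²/V² = (6.411)(5.76)²/(1.899)² = 58.982 bar
P = 142.73 − 58.982 = 83.75 bar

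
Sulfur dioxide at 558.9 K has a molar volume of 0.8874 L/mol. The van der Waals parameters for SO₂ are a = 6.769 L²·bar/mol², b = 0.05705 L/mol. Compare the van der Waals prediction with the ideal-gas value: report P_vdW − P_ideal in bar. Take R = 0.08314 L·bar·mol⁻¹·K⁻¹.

ΔP ≈ -4.998 bar

Ideal: P_ideal = RT/V_m = (0.08314)(558.9)/0.8874 = 52.3630 bar
vdW: P = RT/(V_m − b) − a/V_m² = 46.4669/0.830350 − 6.769/0.787479 = 55.9606 − 8.59578 = 47.3648 bar
ΔP = 47.3648 − 52.3630 = -4.998 bar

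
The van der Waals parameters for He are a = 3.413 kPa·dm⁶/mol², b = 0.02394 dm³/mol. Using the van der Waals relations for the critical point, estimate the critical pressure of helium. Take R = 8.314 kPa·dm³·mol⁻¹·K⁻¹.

P_c ≈ 220.6 kPa

For a van der Waals gas, P_c = a/(27b²).
P_c = 3.413/(27×(0.02394)²) = 3.413/0.015474 = 220.6 kPa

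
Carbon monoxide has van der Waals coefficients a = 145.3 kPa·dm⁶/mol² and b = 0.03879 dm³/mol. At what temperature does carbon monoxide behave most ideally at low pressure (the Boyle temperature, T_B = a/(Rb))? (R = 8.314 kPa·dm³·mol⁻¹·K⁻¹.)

T_B ≈ 450.5 K

For a van der Waals gas the second virial coefficient B₂ = b − a/(RT) vanishes at T_B = a/(Rb).
T_B = 145.3/(8.314×0.03879) = 145.3/0.32250 = 450.5 K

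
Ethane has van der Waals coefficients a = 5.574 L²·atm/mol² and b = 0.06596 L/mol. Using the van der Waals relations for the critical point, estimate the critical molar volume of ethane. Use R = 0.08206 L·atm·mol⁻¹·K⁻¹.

V_m,c ≈ 0.1979 L/mol

For a van der Waals gas, V_m,c = 3b.
V_m,c = 3×0.06596 = 0.1979 L/mol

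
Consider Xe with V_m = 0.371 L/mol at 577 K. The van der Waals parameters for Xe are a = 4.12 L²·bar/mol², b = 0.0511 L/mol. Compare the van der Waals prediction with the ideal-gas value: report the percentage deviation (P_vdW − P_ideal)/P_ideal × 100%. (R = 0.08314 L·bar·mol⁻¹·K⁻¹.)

-7.18 %

Ideal: P_ideal = RT/V_m = (0.08314)(577)/0.371 = 129.304 bar
vdW: P = RT/(V_m − b) − a/V_m² = 47.9718/0.319900 − 4.12/0.137641 = 149.959 − 29.9329 = 120.026 bar
% deviation = (120.026 − 129.304)/129.304 × 100% = -7.18%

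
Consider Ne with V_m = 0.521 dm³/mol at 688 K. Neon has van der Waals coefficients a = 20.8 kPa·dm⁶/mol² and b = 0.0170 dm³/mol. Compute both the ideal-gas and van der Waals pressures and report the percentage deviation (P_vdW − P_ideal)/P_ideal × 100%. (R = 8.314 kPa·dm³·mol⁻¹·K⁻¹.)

2.68 %

Ideal: P_ideal = RT/V_m = (8.314)(688)/0.521 = 10978.9 kPa
vdW: P = RT/(V_m − b) − a/V_m² = 5720.03/0.504000 − 20.8/0.271441 = 11349.3 − 76.6281 = 11272.7 kPa
% deviation = (11272.7 − 10978.9)/10978.9 × 100% = 2.68%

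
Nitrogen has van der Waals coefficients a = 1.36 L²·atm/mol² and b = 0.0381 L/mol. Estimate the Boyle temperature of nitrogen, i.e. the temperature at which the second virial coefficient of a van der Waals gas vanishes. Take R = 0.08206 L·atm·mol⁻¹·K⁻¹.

T_B ≈ 435.0 K

For a van der Waals gas the second virial coefficient B₂ = b − a/(RT) vanishes at T_B = a/(Rb).
T_B = 1.36/(0.08206×0.0381) = 1.36/0.0031265 = 435.0 K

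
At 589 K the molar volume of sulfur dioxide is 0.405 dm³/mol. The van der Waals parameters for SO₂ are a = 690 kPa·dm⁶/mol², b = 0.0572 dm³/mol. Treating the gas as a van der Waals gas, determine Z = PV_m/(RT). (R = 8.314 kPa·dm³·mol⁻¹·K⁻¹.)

Z ≈ 0.8166

P = RT/(V_m − b) − a/V_m² = (8.314)(589)/(0.405 − 0.0572) − 690/(0.405)²
  = 4896.9/0.34780 − 4206.7 = 14080 − 4206.7 = 9873 kPa
Z = PV_m/(RT) = (9873)(0.405)/((8.314)(589)) = 3998.6/4896.9 = 0.8166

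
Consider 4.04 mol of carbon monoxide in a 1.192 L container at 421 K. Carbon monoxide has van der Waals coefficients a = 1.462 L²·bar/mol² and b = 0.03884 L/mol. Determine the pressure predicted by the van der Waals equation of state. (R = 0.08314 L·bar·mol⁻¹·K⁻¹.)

P ≈ 119.8 bar

P = nRT/(V − nb) − a n²/V²
nRT/(V − nb) = (4.04)(0.08314)(421)/(1.192 − 4.04×0.03884) = 141.41/1.0351 = 136.61 bar
a n²/V² = (1.462)(4.04)²/(1.192)² = 16.794 bar
P = 136.61 − 16.794 = 119.8 bar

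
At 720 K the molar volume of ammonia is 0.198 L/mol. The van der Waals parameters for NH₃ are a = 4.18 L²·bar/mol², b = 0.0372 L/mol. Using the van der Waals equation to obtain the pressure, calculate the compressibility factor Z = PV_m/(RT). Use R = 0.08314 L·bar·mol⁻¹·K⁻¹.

Z ≈ 0.8787

P = RT/(V_m − b) − a/V_m² = (0.08314)(720)/(0.198 − 0.0372) − 4.18/(0.198)²
  = 59.861/0.16080 − 106.62 = 372.27 − 106.62 = 265.65 bar
Z = PV_m/(RT) = (265.65)(0.198)/((0.08314)(720)) = 52.599/59.861 = 0.8787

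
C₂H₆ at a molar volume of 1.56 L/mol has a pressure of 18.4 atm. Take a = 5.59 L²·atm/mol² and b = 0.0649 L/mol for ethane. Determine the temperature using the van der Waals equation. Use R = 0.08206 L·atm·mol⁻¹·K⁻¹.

T = (P + a/V_m²)(V_m − b)/R
P + a/V_m² = 18.4 + 5.59/(1.56)² = 20.697 atm
V_m − b = 1.56 − 0.0649 = 1.4951 L/mol
T = (20.697)(1.4951)/0.08206 = 377.1 K

T ≈ 377.1 K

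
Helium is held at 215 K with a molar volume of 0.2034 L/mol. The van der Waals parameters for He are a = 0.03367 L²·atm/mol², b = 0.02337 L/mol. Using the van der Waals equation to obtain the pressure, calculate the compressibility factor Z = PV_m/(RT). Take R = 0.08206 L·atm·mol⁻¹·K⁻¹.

Z ≈ 1.120

P = RT/(V_m − b) − a/V_m² = (0.08206)(215)/(0.2034 − 0.02337) − 0.03367/(0.2034)²
  = 17.643/0.18003 − 0.81384 = 98.000 − 0.81384 = 97.186 atm
Z = PV_m/(RT) = (97.186)(0.2034)/((0.08206)(215)) = 19.768/17.643 = 1.120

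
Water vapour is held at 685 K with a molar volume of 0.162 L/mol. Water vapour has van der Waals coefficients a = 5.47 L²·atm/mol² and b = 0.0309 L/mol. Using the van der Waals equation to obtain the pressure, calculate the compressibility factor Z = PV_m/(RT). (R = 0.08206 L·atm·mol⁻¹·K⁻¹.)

Z ≈ 0.6350

P = RT/(V_m − b) − a/V_m² = (0.08206)(685)/(0.162 − 0.0309) − 5.47/(0.162)²
  = 56.211/0.13110 − 208.43 = 428.76 − 208.43 = 220.33 atm
Z = PV_m/(RT) = (220.33)(0.162)/((0.08206)(685)) = 35.693/56.211 = 0.6350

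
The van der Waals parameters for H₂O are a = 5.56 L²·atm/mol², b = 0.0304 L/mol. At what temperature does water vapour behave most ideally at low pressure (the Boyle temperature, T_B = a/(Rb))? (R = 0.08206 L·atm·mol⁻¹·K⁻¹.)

T_B ≈ 2229 K

For a van der Waals gas the second virial coefficient B₂ = b − a/(RT) vanishes at T_B = a/(Rb).
T_B = 5.56/(0.08206×0.0304) = 5.56/0.0024946 = 2229 K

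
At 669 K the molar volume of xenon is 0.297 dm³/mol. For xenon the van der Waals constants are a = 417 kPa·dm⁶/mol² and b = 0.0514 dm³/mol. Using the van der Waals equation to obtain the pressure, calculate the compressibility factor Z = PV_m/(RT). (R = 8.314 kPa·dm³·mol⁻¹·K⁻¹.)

Z ≈ 0.9569

P = RT/(V_m − b) − a/V_m² = (8.314)(669)/(0.297 − 0.0514) − 417/(0.297)²
  = 5562.1/0.24560 − 4727.4 = 22647 − 4727.4 = 17920 kPa
Z = PV_m/(RT) = (17920)(0.297)/((8.314)(669)) = 5322.2/5562.1 = 0.9569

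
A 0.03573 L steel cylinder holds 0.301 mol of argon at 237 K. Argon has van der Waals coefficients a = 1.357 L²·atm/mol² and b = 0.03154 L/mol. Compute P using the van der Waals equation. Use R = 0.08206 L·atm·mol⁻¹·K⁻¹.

P ≈ 126.8 atm

P = nRT/(V − nb) − a n²/V²
nRT/(V − nb) = (0.301)(0.08206)(237)/(0.03573 − 0.301×0.03154) = 5.8539/0.026236 = 223.12 atm
a n²/V² = (1.357)(0.301)²/(0.03573)² = 96.305 atm
P = 223.12 − 96.305 = 126.8 atm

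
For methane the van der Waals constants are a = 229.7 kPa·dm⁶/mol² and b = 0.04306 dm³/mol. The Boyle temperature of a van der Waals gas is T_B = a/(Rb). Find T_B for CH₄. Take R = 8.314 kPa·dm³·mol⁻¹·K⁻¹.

T_B ≈ 641.6 K

For a van der Waals gas the second virial coefficient B₂ = b − a/(RT) vanishes at T_B = a/(Rb).
T_B = 229.7/(8.314×0.04306) = 229.7/0.35800 = 641.6 K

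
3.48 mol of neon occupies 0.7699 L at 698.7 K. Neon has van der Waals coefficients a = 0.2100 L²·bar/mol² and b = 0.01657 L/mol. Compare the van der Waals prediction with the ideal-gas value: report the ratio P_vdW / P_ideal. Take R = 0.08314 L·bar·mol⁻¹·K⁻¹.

Ideal: P_ideal = nRT/V = (3.48)(0.08314)(698.7)/0.7699 = 262.570 bar
vdW: P = nRT/(V − nb) − a n²/V² = 202.153/0.712236 − 2.54318/0.592746 = 283.829 − 4.29051 = 279.538 bar
Ratio = 279.538/262.570 = 1.065

P_vdW / P_ideal ≈ 1.065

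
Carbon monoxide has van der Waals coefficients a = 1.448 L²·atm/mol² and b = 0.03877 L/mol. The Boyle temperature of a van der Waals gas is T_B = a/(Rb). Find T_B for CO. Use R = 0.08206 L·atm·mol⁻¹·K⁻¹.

For a van der Waals gas the second virial coefficient B₂ = b − a/(RT) vanishes at T_B = a/(Rb).
T_B = 1.448/(0.08206×0.03877) = 1.448/0.0031815 = 455.1 K

T_B ≈ 455.1 K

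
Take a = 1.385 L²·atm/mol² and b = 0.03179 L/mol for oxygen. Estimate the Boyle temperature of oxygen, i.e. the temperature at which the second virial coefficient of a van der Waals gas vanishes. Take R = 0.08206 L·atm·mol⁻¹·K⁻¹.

T_B ≈ 530.9 K

For a van der Waals gas the second virial coefficient B₂ = b − a/(RT) vanishes at T_B = a/(Rb).
T_B = 1.385/(0.08206×0.03179) = 1.385/0.0026087 = 530.9 K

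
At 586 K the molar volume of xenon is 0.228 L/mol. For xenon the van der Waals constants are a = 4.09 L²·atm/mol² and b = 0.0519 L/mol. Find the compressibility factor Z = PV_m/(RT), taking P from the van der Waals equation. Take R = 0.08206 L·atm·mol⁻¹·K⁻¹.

Z ≈ 0.9217

P = RT/(V_m − b) − a/V_m² = (0.08206)(586)/(0.228 − 0.0519) − 4.09/(0.228)²
  = 48.087/0.17610 − 78.678 = 273.07 − 78.678 = 194.39 atm
Z = PV_m/(RT) = (194.39)(0.228)/((0.08206)(586)) = 44.321/48.087 = 0.9217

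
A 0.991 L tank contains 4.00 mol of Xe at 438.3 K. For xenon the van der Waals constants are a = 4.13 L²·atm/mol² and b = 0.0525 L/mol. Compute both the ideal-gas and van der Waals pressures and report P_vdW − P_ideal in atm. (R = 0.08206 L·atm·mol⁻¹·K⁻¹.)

ΔP ≈ -28.25 atm

Ideal: P_ideal = nRT/V = (4.00)(0.08206)(438.3)/0.991 = 145.174 atm
vdW: P = nRT/(V − nb) − a n²/V² = 143.868/0.781000 − 66.0800/0.982081 = 184.210 − 67.2857 = 116.924 atm
ΔP = 116.924 − 145.174 = -28.25 atm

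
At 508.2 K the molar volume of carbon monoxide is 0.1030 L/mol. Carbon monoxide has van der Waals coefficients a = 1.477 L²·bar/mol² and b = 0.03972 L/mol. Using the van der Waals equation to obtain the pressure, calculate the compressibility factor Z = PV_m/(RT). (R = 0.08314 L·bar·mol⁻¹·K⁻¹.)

P = RT/(V_m − b) − a/V_m² = (0.08314)(508.2)/(0.1030 − 0.03972) − 1.477/(0.1030)²
  = 42.252/0.063280 − 139.22 = 667.70 − 139.22 = 528.48 bar
Z = PV_m/(RT) = (528.48)(0.1030)/((0.08314)(508.2)) = 54.433/42.252 = 1.288

Z ≈ 1.288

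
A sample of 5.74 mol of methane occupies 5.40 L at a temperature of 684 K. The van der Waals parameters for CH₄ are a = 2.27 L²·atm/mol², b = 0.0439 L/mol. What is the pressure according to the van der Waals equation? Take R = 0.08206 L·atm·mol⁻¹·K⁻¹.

P = nRT/(V − nb) − a n²/V²
nRT/(V − nb) = (5.74)(0.08206)(684)/(5.40 − 5.74×0.0439) = 322.18/5.1480 = 62.584 atm
a n²/V² = (2.27)(5.74)²/(5.40)² = 2.5649 atm
P = 62.584 − 2.5649 = 60.02 atm

P ≈ 60.02 atm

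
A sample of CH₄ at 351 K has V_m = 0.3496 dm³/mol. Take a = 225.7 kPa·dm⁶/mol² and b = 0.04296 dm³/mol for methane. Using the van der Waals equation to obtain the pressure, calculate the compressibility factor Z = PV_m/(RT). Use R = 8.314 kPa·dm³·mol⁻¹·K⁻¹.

P = RT/(V_m − b) − a/V_m² = (8.314)(351)/(0.3496 − 0.04296) − 225.7/(0.3496)²
  = 2918.2/0.30664 − 1846.7 = 9516.7 − 1846.7 = 7670.0 kPa
Z = PV_m/(RT) = (7670.0)(0.3496)/((8.314)(351)) = 2681.4/2918.2 = 0.9189

Z ≈ 0.9189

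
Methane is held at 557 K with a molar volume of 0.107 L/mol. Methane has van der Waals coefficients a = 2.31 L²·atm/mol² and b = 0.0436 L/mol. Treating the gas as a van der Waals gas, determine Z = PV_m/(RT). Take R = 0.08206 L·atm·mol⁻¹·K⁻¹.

Z ≈ 1.215

P = RT/(V_m − b) − a/V_m² = (0.08206)(557)/(0.107 − 0.0436) − 2.31/(0.107)²
  = 45.707/0.063400 − 201.76 = 720.93 − 201.76 = 519.17 atm
Z = PV_m/(RT) = (519.17)(0.107)/((0.08206)(557)) = 55.551/45.707 = 1.215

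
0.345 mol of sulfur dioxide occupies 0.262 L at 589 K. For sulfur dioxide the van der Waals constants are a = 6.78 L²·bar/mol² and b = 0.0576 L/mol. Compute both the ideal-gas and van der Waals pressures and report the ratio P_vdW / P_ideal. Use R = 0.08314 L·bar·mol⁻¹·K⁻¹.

P_vdW / P_ideal ≈ 0.8998

Ideal: P_ideal = nRT/V = (0.345)(0.08314)(589)/0.262 = 64.4827 bar
vdW: P = nRT/(V − nb) − a n²/V² = 16.8945/0.242128 − 0.806990/0.0686440 = 69.7751 − 11.7562 = 58.0189 bar
Ratio = 58.0189/64.4827 = 0.8998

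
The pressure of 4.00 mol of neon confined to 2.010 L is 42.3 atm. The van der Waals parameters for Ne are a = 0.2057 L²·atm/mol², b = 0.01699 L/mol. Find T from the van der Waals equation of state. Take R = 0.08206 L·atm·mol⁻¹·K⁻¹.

T = (P + a n²/V²)(V − nb)/(nR)
P + a n²/V² = 42.3 + (0.2057)(4.00)²/(2.010)² = 43.115 atm
V − nb = 2.010 − (4.00)(0.01699) = 1.9420 L
T = (43.115)(1.9420)/((4.00)(0.08206)) = 255.1 K

T ≈ 255.1 K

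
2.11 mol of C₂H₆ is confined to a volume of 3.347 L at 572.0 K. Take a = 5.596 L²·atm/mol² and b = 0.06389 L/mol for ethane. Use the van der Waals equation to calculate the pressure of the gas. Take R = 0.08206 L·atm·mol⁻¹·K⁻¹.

P ≈ 28.61 atm

P = nRT/(V − nb) − a n²/V²
nRT/(V − nb) = (2.11)(0.08206)(572.0)/(3.347 − 2.11×0.06389) = 99.040/3.2122 = 30.832 atm
a n²/V² = (5.596)(2.11)²/(3.347)² = 2.2240 atm
P = 30.832 − 2.2240 = 28.61 atm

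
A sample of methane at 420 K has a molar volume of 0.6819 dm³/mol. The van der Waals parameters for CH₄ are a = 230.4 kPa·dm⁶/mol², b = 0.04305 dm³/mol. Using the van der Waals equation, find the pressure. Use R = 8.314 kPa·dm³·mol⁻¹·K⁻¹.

P ≈ 4970 kPa

P = RT/(V_m − b) − a/V_m²
RT/(V_m − b) = (8.314)(420)/(0.6819 − 0.04305) = 3491.9/0.63885 = 5465.9 kPa
a/V_m² = 230.4/(0.6819)² = 495.50 kPa
P = 5465.9 − 495.50 = 4970 kPa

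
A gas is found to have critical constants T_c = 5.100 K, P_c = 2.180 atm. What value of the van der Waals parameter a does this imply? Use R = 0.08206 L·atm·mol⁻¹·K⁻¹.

From T_c = 8a/(27Rb) and P_c = a/(27b²): a = 27 R² T_c²/(64 P_c).
a = 27×(0.08206)²×(5.100)²/(64×2.180) = 4.7290/139.52 = 0.03389 L²·atm/mol²

a ≈ 0.03389 L²·atm/mol²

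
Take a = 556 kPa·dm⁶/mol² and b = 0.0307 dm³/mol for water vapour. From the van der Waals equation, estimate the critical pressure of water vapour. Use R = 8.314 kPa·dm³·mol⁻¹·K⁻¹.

For a van der Waals gas, P_c = a/(27b²).
P_c = 556/(27×(0.0307)²) = 556/0.025447 = 21849 kPa

P_c ≈ 21849 kPa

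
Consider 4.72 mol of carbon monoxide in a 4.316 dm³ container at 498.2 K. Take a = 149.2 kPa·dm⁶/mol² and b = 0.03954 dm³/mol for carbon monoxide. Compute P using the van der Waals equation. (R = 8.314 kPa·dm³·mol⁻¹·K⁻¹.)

P ≈ 4556 kPa

P = nRT/(V − nb) − a n²/V²
nRT/(V − nb) = (4.72)(8.314)(498.2)/(4.316 − 4.72×0.03954) = 19550/4.1294 = 4734.3 kPa
a n²/V² = (149.2)(4.72)²/(4.316)² = 178.44 kPa
P = 4734.3 − 178.44 = 4556 kPa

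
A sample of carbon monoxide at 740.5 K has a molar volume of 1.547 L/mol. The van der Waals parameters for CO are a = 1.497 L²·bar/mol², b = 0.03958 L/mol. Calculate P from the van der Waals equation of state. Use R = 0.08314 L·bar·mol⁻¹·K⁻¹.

P ≈ 40.22 bar

P = RT/(V_m − b) − a/V_m²
RT/(V_m − b) = (0.08314)(740.5)/(1.547 − 0.03958) = 61.565/1.5074 = 40.842 bar
a/V_m² = 1.497/(1.547)² = 0.62552 bar
P = 40.842 − 0.62552 = 40.22 bar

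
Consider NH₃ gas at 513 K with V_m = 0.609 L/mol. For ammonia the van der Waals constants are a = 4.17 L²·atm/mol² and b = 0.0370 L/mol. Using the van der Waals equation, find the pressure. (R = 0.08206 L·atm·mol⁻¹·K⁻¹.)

P = RT/(V_m − b) − a/V_m²
RT/(V_m − b) = (0.08206)(513)/(0.609 − 0.0370) = 42.097/0.57200 = 73.596 atm
a/V_m² = 4.17/(0.609)² = 11.243 atm
P = 73.596 − 11.243 = 62.35 atm

P ≈ 62.35 atm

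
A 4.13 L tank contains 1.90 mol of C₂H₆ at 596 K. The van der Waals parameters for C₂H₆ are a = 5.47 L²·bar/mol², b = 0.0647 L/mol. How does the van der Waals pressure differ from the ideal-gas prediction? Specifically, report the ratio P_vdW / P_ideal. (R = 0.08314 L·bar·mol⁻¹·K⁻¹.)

Ideal: P_ideal = nRT/V = (1.90)(0.08314)(596)/4.13 = 22.7961 bar
vdW: P = nRT/(V − nb) − a n²/V² = 94.1477/4.00707 − 19.7467/17.0569 = 23.4954 − 1.15770 = 22.3377 bar
Ratio = 22.3377/22.7961 = 0.9799

P_vdW / P_ideal ≈ 0.9799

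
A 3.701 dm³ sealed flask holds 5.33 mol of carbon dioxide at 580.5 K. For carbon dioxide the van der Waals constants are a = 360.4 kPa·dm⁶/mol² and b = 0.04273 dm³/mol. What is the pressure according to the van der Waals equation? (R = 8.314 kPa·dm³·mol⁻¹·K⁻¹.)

P ≈ 6659 kPa

P = nRT/(V − nb) − a n²/V²
nRT/(V − nb) = (5.33)(8.314)(580.5)/(3.701 − 5.33×0.04273) = 25724/3.4732 = 7406.4 kPa
a n²/V² = (360.4)(5.33)²/(3.701)² = 747.48 kPa
P = 7406.4 − 747.48 = 6659 kPa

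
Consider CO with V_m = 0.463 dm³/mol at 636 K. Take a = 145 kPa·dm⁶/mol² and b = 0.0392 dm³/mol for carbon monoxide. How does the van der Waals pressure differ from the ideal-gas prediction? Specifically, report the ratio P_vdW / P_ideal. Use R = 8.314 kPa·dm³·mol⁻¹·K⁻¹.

Ideal: P_ideal = RT/V_m = (8.314)(636)/0.463 = 11420.5 kPa
vdW: P = RT/(V_m − b) − a/V_m² = 5287.70/0.423800 − 145/0.214369 = 12476.9 − 676.404 = 11800.5 kPa
Ratio = 11800.5/11420.5 = 1.033

P_vdW / P_ideal ≈ 1.033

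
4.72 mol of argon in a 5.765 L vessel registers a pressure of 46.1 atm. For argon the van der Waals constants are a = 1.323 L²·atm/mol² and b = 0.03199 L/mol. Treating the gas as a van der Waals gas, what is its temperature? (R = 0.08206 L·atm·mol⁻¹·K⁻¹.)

T = (P + a n²/V²)(V − nb)/(nR)
P + a n²/V² = 46.1 + (1.323)(4.72)²/(5.765)² = 46.987 atm
V − nb = 5.765 − (4.72)(0.03199) = 5.6140 L
T = (46.987)(5.6140)/((4.72)(0.08206)) = 681.0 K

T ≈ 681.0 K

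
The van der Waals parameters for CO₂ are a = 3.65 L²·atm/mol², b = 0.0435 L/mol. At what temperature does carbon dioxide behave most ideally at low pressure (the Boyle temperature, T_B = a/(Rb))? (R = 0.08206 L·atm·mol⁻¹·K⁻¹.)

For a van der Waals gas the second virial coefficient B₂ = b − a/(RT) vanishes at T_B = a/(Rb).
T_B = 3.65/(0.08206×0.0435) = 3.65/0.0035696 = 1023 K

T_B ≈ 1023 K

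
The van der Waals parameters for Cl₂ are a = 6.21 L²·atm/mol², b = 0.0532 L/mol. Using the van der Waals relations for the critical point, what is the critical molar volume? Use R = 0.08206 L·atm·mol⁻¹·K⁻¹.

V_m,c ≈ 0.1596 L/mol

For a van der Waals gas, V_m,c = 3b.
V_m,c = 3×0.0532 = 0.1596 L/mol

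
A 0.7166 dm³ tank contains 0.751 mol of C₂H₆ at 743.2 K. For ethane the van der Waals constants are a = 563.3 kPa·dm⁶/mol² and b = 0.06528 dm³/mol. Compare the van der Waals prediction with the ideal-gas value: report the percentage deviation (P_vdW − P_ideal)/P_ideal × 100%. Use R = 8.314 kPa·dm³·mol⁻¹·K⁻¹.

-2.21 %

Ideal: P_ideal = nRT/V = (0.751)(8.314)(743.2)/0.7166 = 6475.58 kPa
vdW: P = nRT/(V − nb) − a n²/V² = 4640.40/0.667575 − 317.702/0.513516 = 6951.13 − 618.680 = 6332.45 kPa
% deviation = (6332.45 − 6475.58)/6475.58 × 100% = -2.21%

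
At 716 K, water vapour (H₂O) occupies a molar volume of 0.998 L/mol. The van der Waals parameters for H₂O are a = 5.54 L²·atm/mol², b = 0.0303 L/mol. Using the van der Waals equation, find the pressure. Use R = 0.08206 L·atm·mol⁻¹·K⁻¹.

P ≈ 55.15 atm

P = RT/(V_m − b) − a/V_m²
RT/(V_m − b) = (0.08206)(716)/(0.998 − 0.0303) = 58.755/0.96770 = 60.716 atm
a/V_m² = 5.54/(0.998)² = 5.5622 atm
P = 60.716 − 5.5622 = 55.15 atm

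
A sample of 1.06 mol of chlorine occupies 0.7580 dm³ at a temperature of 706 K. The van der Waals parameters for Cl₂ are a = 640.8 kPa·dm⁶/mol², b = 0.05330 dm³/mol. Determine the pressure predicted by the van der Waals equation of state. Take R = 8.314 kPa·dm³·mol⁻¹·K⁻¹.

P ≈ 7616 kPa

P = nRT/(V − nb) − a n²/V²
nRT/(V − nb) = (1.06)(8.314)(706)/(0.7580 − 1.06×0.05330) = 6221.9/0.70150 = 8869.4 kPa
a n²/V² = (640.8)(1.06)²/(0.7580)² = 1253.1 kPa
P = 8869.4 − 1253.1 = 7616 kPa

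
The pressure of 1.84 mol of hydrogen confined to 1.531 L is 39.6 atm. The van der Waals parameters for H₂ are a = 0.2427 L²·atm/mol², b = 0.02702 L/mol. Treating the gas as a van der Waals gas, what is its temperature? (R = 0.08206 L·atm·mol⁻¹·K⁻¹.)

T ≈ 391.9 K

T = (P + a n²/V²)(V − nb)/(nR)
P + a n²/V² = 39.6 + (0.2427)(1.84)²/(1.531)² = 39.951 atm
V − nb = 1.531 − (1.84)(0.02702) = 1.4813 L
T = (39.951)(1.4813)/((1.84)(0.08206)) = 391.9 K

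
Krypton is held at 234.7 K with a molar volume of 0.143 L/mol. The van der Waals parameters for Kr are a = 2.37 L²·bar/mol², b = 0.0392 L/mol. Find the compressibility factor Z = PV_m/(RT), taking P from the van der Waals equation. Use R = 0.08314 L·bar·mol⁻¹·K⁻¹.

P = RT/(V_m − b) − a/V_m² = (0.08314)(234.7)/(0.143 − 0.0392) − 2.37/(0.143)²
  = 19.513/0.10380 − 115.90 = 187.99 − 115.90 = 72.09 bar
Z = PV_m/(RT) = (72.09)(0.143)/((0.08314)(234.7)) = 10.309/19.513 = 0.5283

Z ≈ 0.5283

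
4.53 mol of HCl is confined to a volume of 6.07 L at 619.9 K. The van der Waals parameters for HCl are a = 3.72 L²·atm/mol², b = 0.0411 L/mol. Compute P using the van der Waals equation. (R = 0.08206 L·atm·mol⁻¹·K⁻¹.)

P ≈ 37.09 atm

P = nRT/(V − nb) − a n²/V²
nRT/(V − nb) = (4.53)(0.08206)(619.9)/(6.07 − 4.53×0.0411) = 230.44/5.8838 = 39.165 atm
a n²/V² = (3.72)(4.53)²/(6.07)² = 2.0719 atm
P = 39.165 − 2.0719 = 37.09 atm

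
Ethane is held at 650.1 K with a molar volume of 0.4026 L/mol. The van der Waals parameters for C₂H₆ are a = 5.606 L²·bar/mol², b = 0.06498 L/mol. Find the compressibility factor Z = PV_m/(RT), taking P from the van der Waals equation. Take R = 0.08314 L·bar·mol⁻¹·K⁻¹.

Z ≈ 0.9348

P = RT/(V_m − b) − a/V_m² = (0.08314)(650.1)/(0.4026 − 0.06498) − 5.606/(0.4026)²
  = 54.049/0.33762 − 34.586 = 160.09 − 34.586 = 125.50 bar
Z = PV_m/(RT) = (125.50)(0.4026)/((0.08314)(650.1)) = 50.526/54.049 = 0.9348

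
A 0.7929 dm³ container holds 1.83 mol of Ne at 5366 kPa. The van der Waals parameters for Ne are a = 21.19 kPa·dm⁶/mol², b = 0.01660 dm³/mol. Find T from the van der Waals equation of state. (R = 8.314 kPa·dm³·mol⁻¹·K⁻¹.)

T = (P + a n²/V²)(V − nb)/(nR)
P + a n²/V² = 5366 + (21.19)(1.83)²/(0.7929)² = 5478.9 kPa
V − nb = 0.7929 − (1.83)(0.01660) = 0.76252 dm³
T = (5478.9)(0.76252)/((1.83)(8.314)) = 274.6 K

T ≈ 274.6 K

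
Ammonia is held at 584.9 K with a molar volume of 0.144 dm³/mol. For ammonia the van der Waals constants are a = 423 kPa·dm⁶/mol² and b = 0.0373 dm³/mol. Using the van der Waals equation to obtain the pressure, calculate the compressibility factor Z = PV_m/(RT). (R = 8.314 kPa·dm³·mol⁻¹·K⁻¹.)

P = RT/(V_m − b) − a/V_m² = (8.314)(584.9)/(0.144 − 0.0373) − 423/(0.144)²
  = 4862.9/0.10670 − 20399 = 45575 − 20399 = 25176 kPa
Z = PV_m/(RT) = (25176)(0.144)/((8.314)(584.9)) = 3625.3/4862.9 = 0.7455

Z ≈ 0.7455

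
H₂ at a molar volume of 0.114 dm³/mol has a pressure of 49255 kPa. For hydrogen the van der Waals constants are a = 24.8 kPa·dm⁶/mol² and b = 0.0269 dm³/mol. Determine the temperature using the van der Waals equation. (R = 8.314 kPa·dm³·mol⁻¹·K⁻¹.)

T ≈ 536.0 K

T = (P + a/V_m²)(V_m − b)/R
P + a/V_m² = 49255 + 24.8/(0.114)² = 51163 kPa
V_m − b = 0.114 − 0.0269 = 0.087100 dm³/mol
T = (51163)(0.087100)/8.314 = 536.0 K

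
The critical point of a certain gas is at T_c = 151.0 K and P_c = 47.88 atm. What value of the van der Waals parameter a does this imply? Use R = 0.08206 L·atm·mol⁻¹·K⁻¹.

a ≈ 1.353 L²·atm/mol²

From T_c = 8a/(27Rb) and P_c = a/(27b²): a = 27 R² T_c²/(64 P_c).
a = 27×(0.08206)²×(151.0)²/(64×47.88) = 4145.5/3064.3 = 1.353 L²·atm/mol²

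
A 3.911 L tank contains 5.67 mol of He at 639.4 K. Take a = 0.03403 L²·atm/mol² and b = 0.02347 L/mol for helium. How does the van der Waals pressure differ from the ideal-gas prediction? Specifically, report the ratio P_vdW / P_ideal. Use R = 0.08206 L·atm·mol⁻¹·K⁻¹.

P_vdW / P_ideal ≈ 1.034

Ideal: P_ideal = nRT/V = (5.67)(0.08206)(639.4)/3.911 = 76.0675 atm
vdW: P = nRT/(V − nb) − a n²/V² = 297.500/3.77793 − 1.09403/15.2959 = 78.7468 − 0.0715244 = 78.6753 atm
Ratio = 78.6753/76.0675 = 1.034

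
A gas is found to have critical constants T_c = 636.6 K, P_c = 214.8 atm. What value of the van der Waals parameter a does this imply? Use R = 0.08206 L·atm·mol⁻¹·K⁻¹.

From T_c = 8a/(27Rb) and P_c = a/(27b²): a = 27 R² T_c²/(64 P_c).
a = 27×(0.08206)²×(636.6)²/(64×214.8) = 73682/13747 = 5.360 L²·atm/mol²

a ≈ 5.360 L²·atm/mol²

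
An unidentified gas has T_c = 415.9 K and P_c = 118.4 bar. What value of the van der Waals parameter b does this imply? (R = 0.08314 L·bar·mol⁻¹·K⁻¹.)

b ≈ 0.03651 L/mol

From T_c = 8a/(27Rb) and P_c = a/(27b²): b = R T_c/(8 P_c).
b = (0.08314)(415.9)/(8×118.4) = 34.578/947.20 = 0.03651 L/mol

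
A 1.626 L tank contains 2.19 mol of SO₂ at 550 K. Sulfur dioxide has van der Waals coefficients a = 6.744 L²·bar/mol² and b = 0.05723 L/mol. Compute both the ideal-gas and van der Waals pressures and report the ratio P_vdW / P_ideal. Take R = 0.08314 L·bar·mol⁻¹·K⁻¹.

Ideal: P_ideal = nRT/V = (2.19)(0.08314)(550)/1.626 = 61.5880 bar
vdW: P = nRT/(V − nb) − a n²/V² = 100.142/1.50067 − 32.3449/2.64388 = 66.7315 − 12.2339 = 54.4976 bar
Ratio = 54.4976/61.5880 = 0.8849

P_vdW / P_ideal ≈ 0.8849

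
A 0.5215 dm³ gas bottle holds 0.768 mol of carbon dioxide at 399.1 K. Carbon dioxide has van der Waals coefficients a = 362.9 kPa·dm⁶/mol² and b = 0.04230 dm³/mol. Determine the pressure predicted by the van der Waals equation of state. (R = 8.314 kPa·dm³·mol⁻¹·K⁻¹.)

P = nRT/(V − nb) − a n²/V²
nRT/(V − nb) = (0.768)(8.314)(399.1)/(0.5215 − 0.768×0.04230) = 2548.3/0.48901 = 5211.1 kPa
a n²/V² = (362.9)(0.768)²/(0.5215)² = 787.05 kPa
P = 5211.1 − 787.05 = 4424 kPa

P ≈ 4424 kPa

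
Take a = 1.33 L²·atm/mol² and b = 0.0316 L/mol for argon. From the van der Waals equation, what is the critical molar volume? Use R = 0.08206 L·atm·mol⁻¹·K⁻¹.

For a van der Waals gas, V_m,c = 3b.
V_m,c = 3×0.0316 = 0.09480 L/mol

V_m,c ≈ 0.09480 L/mol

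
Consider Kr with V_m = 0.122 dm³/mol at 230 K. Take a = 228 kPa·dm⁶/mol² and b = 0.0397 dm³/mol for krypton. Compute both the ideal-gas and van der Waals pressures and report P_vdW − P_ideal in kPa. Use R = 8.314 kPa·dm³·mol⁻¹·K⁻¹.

Ideal: P_ideal = RT/V_m = (8.314)(230)/0.122 = 15673.9 kPa
vdW: P = RT/(V_m − b) − a/V_m² = 1912.22/0.0823000 − 228/0.0148840 = 23234.8 − 15318.5 = 7916.3 kPa
ΔP = 7916.3 − 15673.9 = -7758 kPa

ΔP ≈ -7758 kPa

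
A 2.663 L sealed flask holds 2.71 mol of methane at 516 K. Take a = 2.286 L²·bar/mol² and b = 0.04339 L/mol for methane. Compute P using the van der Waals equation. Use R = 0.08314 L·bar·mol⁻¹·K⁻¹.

P ≈ 43.31 bar

P = nRT/(V − nb) − a n²/V²
nRT/(V − nb) = (2.71)(0.08314)(516)/(2.663 − 2.71×0.04339) = 116.26/2.5454 = 45.675 bar
a n²/V² = (2.286)(2.71)²/(2.663)² = 2.3674 bar
P = 45.675 − 2.3674 = 43.31 bar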